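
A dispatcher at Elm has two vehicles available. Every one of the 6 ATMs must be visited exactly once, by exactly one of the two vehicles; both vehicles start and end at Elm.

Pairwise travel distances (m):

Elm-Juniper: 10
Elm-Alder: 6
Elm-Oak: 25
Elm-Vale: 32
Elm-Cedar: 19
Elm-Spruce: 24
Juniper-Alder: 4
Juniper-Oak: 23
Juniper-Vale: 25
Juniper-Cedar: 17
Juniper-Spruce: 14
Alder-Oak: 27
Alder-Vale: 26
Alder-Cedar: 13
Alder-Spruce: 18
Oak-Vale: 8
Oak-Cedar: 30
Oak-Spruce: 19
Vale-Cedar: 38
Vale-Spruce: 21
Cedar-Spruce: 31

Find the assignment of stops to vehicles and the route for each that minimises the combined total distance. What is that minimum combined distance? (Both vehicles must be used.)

Minimum combined distance: 114 m.

There are 2^5 − 1 = 31 ways to divide the 6 stops into two non-empty groups. For each, the best each vehicle can do is its own shortest tour through its group:
  {Juniper} + {Alder, Oak, Vale, Cedar, Spruce}: 20 + 102 = 122
  {Alder} + {Juniper, Oak, Vale, Cedar, Spruce}: 12 + 102 = 114
  {Juniper, Alder} + {Oak, Vale, Cedar, Spruce}: 20 + 102 = 122
  {Oak} + {Juniper, Alder, Vale, Cedar, Spruce}: 50 + 102 = 152
  {Juniper, Oak} + {Alder, Vale, Cedar, Spruce}: 58 + 102 = 160
  {Alder, Oak} + {Juniper, Vale, Cedar, Spruce}: 58 + 102 = 160
  … (31 splits in total)
Best: vehicle 1 Elm → Alder → Elm = 12; vehicle 2 Elm → Juniper → Spruce → Vale → Oak → Cedar → Elm = 102; combined 114.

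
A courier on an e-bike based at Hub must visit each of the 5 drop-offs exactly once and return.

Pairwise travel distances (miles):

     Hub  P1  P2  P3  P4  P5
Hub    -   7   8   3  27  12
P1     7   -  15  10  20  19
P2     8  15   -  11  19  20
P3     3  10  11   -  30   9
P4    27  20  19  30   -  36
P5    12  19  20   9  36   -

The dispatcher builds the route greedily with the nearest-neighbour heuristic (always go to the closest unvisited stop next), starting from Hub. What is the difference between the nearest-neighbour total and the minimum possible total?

14 miles longer than the optimal tour.

Hub: P3=3, P1=7, P2=8, P5=12, P4=27 ⇒ P3
P3: P5=9, P1=10, P2=11, P4=30 ⇒ P5
P5: P1=19, P2=20, P4=36 ⇒ P1
P1: P2=15, P4=20 ⇒ P2
P2: P4=19 ⇒ P4
NN route Hub → P3 → P5 → P1 → P2 → P4 → Hub costs 92.
Optimal: Hub → P1 → P4 → P2 → P3 → P5 → Hub costs 78 (by enumerating all 60 distinct tours).
Excess = 92 − 78 = 14.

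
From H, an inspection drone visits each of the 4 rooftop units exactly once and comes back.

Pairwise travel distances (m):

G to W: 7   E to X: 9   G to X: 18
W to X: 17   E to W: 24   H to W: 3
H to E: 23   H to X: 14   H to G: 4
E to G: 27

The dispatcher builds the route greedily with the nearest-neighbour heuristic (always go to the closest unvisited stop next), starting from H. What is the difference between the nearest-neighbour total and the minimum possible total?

Excess over optimum: 2 m.

H: W=3, G=4, X=14, E=23 ⇒ W
W: G=7, X=17, E=24 ⇒ G
G: X=18, E=27 ⇒ X
X: E=9 ⇒ E
NN route H → W → G → X → E → H costs 60.
Optimal: H → G → W → E → X → H costs 58 (by enumerating all 12 distinct tours).
Excess = 60 − 58 = 2.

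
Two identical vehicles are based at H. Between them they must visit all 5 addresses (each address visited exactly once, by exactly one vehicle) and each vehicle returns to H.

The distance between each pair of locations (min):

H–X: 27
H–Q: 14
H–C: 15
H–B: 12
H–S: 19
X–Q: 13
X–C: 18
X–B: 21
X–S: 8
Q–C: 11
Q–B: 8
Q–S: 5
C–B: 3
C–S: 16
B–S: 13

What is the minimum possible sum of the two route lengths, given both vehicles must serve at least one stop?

Try each way of splitting the stops between the two vehicles (each non-empty) and, for each split, find the best tour for each vehicle:
  {X} + {Q, C, B, S}: 54 + 50 = 104
  {Q} + {X, C, B, S}: 28 + 60 = 88
  {X, Q} + {C, B, S}: 54 + 50 = 104
  {C} + {X, Q, B, S}: 30 + 60 = 90
  {X, C} + {Q, B, S}: 60 + 44 = 104
  {Q, C} + {X, B, S}: 40 + 60 = 100
  … (15 splits in total)
  {B} + {X, Q, C, S}: 24 + 60 = 84  ← best
Best: vehicle 1 H → B → H = 24; vehicle 2 H → Q → S → X → C → H = 60; combined 84.

84 min — the smallest possible combined total.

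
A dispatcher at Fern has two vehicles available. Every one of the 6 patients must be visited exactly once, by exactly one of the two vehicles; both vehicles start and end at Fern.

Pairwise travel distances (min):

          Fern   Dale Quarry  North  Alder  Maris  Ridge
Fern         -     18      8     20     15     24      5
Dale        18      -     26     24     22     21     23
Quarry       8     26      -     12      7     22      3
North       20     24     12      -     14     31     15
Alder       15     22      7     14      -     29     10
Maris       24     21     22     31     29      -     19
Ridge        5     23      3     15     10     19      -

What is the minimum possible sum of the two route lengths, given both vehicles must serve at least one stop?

Try each way of splitting the stops between the two vehicles (each non-empty) and, for each split, find the best tour for each vehicle:
  {Dale} + {Quarry, North, Alder, Maris, Ridge}: 36 + 84 = 120
  {Quarry} + {Dale, North, Alder, Maris, Ridge}: 16 + 98 = 114
  {Dale, Quarry} + {North, Alder, Maris, Ridge}: 52 + 84 = 136
  {North} + {Dale, Quarry, Alder, Maris, Ridge}: 40 + 82 = 122
  {Dale, North} + {Quarry, Alder, Maris, Ridge}: 62 + 68 = 130
  {Quarry, North} + {Dale, Alder, Maris, Ridge}: 40 + 82 = 122
  … (31 splits in total)
  {Dale, Quarry, North, Alder, Maris} + {Ridge}: 98 + 10 = 108  ← best
Best: vehicle 1 Fern → Quarry → Alder → North → Dale → Maris → Fern = 98; vehicle 2 Fern → Ridge → Fern = 10; combined 108.

108 min — the smallest possible combined total.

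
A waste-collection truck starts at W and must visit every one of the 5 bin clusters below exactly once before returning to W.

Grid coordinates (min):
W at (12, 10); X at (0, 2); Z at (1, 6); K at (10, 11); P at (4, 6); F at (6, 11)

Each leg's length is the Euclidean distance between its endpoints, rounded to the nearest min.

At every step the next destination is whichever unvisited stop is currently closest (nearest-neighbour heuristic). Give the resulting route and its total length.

From W: distances to unvisited — K=2, F=6, P=9, Z=12, X=14. Nearest is K (2).
From K: distances to unvisited — F=4, P=8, Z=10, X=13. Nearest is F (4).
From F: distances to unvisited — P=5, Z=7, X=11. Nearest is P (5).
From P: distances to unvisited — Z=3, X=6. Nearest is Z (3).
From Z: distances to unvisited — X=4. Nearest is X (4).
Return X→W: 14.
Total = 2 + 4 + 5 + 3 + 4 + 14 = 32.

32 min along W → K → F → P → Z → X → W.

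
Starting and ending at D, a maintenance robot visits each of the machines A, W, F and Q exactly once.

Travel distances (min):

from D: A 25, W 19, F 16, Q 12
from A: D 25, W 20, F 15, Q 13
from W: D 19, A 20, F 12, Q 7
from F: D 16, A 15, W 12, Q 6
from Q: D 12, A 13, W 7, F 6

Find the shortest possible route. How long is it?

70 min — the shortest possible round trip.

D → A → W → F → Q → D: 25+20+12+6+12 = 75
D → A → W → Q → F → D: 25+20+7+6+16 = 74
D → A → F → W → Q → D: 25+15+12+7+12 = 71
D → A → F → Q → W → D: 25+15+6+7+19 = 72
D → A → Q → W → F → D: 25+13+7+12+16 = 73
D → A → Q → F → W → D: 25+13+6+12+19 = 75
D → W → A → F → Q → D: 19+20+15+6+12 = 72
D → W → A → Q → F → D: 19+20+13+6+16 = 74
D → W → F → A → Q → D: 19+12+15+13+12 = 71
D → W → Q → A → F → D: 19+7+13+15+16 = 70
D → F → A → W → Q → D: 16+15+20+7+12 = 70
D → F → W → A → Q → D: 16+12+20+13+12 = 73
The minimum is 70.
One optimal route: D → W → Q → A → F → D (or its reverse).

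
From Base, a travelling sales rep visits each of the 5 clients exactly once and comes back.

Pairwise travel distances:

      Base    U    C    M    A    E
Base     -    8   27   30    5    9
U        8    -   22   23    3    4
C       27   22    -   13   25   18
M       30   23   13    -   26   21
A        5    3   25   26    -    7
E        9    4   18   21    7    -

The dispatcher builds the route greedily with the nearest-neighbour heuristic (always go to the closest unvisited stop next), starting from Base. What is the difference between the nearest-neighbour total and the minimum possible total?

Base: A=5, U=8, E=9, C=27, M=30 ⇒ A
A: U=3, E=7, C=25, M=26 ⇒ U
U: E=4, C=22, M=23 ⇒ E
E: C=18, M=21 ⇒ C
C: M=13 ⇒ M
NN route Base → A → U → E → C → M → Base costs 73.
Optimal: Base → A → U → M → C → E → Base costs 71 (by enumerating all 60 distinct tours).
Excess = 73 − 71 = 2.

Excess over optimum: 2.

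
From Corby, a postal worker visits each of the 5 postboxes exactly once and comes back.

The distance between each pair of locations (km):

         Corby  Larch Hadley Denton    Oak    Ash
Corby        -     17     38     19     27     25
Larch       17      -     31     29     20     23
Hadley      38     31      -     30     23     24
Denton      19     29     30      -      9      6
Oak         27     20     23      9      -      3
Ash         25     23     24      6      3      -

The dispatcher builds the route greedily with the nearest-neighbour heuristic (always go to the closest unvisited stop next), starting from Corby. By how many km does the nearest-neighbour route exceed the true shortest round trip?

Excess over optimum: 15 km.

Corby: Larch=17, Denton=19, Ash=25, Oak=27, Hadley=38 ⇒ Larch
Larch: Oak=20, Ash=23, Denton=29, Hadley=31 ⇒ Oak
Oak: Ash=3, Denton=9, Hadley=23 ⇒ Ash
Ash: Denton=6, Hadley=24 ⇒ Denton
Denton: Hadley=30 ⇒ Hadley
NN route Corby → Larch → Oak → Ash → Denton → Hadley → Corby costs 114.
Optimal: Corby → Larch → Hadley → Oak → Ash → Denton → Corby costs 99 (by enumerating all 60 distinct tours).
Excess = 114 − 99 = 15.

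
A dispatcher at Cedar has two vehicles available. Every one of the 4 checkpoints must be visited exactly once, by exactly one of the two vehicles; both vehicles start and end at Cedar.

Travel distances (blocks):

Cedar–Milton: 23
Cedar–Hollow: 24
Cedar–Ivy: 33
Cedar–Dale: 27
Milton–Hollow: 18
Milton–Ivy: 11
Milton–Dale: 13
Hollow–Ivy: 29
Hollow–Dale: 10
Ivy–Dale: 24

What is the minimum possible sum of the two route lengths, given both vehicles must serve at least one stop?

Minimum combined distance: 128 blocks.

Check every non-empty split of the stops between the two vehicles; for each half take its own optimal tour:
  {Milton} + {Hollow, Ivy, Dale}: 46 + 91 = 137
  {Hollow} + {Milton, Ivy, Dale}: 48 + 84 = 132
  {Milton, Hollow} + {Ivy, Dale}: 65 + 84 = 149
  {Ivy} + {Milton, Hollow, Dale}: 66 + 70 = 136
  {Milton, Ivy} + {Hollow, Dale}: 67 + 61 = 128
  {Hollow, Ivy} + {Milton, Dale}: 86 + 63 = 149
  … (7 splits in total)
Best: vehicle 1 Cedar → Milton → Ivy → Cedar = 67; vehicle 2 Cedar → Hollow → Dale → Cedar = 61; combined 128.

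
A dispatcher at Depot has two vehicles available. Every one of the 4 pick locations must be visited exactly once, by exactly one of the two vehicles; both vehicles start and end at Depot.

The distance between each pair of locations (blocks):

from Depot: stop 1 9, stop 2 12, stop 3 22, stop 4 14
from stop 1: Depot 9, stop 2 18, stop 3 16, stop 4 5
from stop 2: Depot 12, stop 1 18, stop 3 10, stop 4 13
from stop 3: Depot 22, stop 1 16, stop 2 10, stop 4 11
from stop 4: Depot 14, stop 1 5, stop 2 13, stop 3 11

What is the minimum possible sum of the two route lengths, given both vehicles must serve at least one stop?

Try each way of splitting the stops between the two vehicles (each non-empty) and, for each split, find the best tour for each vehicle:
  {stop 1} + {stop 2, stop 3, stop 4}: 18 + 47 = 65
  {stop 2} + {stop 1, stop 3, stop 4}: 24 + 47 = 71
  {stop 1, stop 2} + {stop 3, stop 4}: 39 + 47 = 86
  {stop 3} + {stop 1, stop 2, stop 4}: 44 + 39 = 83
  {stop 1, stop 3} + {stop 2, stop 4}: 47 + 39 = 86
  {stop 2, stop 3} + {stop 1, stop 4}: 44 + 28 = 72
  … (7 splits in total)
Best: vehicle 1 Depot → stop 1 → Depot = 18; vehicle 2 Depot → stop 2 → stop 3 → stop 4 → Depot = 47; combined 65.

Minimum combined distance: 65 blocks.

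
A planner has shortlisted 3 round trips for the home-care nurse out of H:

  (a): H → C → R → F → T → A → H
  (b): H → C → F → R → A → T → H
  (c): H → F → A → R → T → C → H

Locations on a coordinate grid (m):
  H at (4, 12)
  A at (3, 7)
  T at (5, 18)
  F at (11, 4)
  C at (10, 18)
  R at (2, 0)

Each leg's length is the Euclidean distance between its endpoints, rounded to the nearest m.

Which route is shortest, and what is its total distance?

Shortest is (b), total 56 m.

(a): 8 + 20 + 10 + 15 + 11 + 5 = 69
(b): 8 + 14 + 10 + 7 + 11 + 6 = 56
(c): 11 + 9 + 7 + 18 + 5 + 8 = 58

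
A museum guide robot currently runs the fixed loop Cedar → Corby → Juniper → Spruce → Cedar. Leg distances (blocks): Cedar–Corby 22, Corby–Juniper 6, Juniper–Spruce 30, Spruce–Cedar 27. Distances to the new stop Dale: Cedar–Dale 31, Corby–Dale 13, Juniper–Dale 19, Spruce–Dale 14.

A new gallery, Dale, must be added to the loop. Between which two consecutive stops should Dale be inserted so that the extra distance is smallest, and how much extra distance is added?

Adding 3 blocks by placing Dale on the Juniper–Spruce leg.

Insertion cost between consecutive stops i–j is d(i,Dale) + d(Dale,j) − d(i,j):
  between Cedar and Corby: 31 + 13 − 22 = 22
  between Corby and Juniper: 13 + 19 − 6 = 26
  between Juniper and Spruce: 19 + 14 − 30 = 3
  between Spruce and Cedar: 14 + 31 − 27 = 18
Cheapest insertion is between Juniper and Spruce, adding 3.
New total = 85 + 3 = 88.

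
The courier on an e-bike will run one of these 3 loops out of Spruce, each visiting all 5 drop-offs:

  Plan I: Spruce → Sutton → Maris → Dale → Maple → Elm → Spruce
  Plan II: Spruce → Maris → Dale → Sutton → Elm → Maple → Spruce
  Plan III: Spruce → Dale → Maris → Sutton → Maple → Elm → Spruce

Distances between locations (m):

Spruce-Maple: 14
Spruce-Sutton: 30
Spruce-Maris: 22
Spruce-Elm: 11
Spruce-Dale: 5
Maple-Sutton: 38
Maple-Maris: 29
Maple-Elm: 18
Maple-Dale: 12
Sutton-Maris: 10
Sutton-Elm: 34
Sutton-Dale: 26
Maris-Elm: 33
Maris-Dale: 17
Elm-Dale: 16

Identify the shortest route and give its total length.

Plan I: 30 + 10 + 17 + 12 + 18 + 11 = 98
Plan II: 22 + 17 + 26 + 34 + 18 + 14 = 131
Plan III: 5 + 17 + 10 + 38 + 18 + 11 = 99

98 m — Plan I is the shortest.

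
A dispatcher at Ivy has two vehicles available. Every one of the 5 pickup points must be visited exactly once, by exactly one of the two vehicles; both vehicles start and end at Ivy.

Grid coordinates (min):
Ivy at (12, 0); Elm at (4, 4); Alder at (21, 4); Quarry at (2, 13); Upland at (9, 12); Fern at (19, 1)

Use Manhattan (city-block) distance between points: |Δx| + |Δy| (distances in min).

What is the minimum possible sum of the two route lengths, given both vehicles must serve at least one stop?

Minimum combined distance: 72 min.

There are 2^4 − 1 = 15 ways to divide the 5 stops into two non-empty groups. For each, the best each vehicle can do is its own shortest tour through its group:
  {Elm} + {Alder, Quarry, Upland, Fern}: 24 + 64 = 88
  {Alder} + {Elm, Quarry, Upland, Fern}: 26 + 60 = 86
  {Elm, Alder} + {Quarry, Upland, Fern}: 42 + 60 = 102
  {Quarry} + {Elm, Alder, Upland, Fern}: 46 + 58 = 104
  {Elm, Quarry} + {Alder, Upland, Fern}: 46 + 48 = 94
  {Alder, Quarry} + {Elm, Upland, Fern}: 64 + 54 = 118
  … (15 splits in total)
  {Elm, Quarry, Upland} + {Alder, Fern}: 46 + 26 = 72  ← best
Best: vehicle 1 Ivy → Elm → Quarry → Upland → Ivy = 46; vehicle 2 Ivy → Alder → Fern → Ivy = 26; combined 72.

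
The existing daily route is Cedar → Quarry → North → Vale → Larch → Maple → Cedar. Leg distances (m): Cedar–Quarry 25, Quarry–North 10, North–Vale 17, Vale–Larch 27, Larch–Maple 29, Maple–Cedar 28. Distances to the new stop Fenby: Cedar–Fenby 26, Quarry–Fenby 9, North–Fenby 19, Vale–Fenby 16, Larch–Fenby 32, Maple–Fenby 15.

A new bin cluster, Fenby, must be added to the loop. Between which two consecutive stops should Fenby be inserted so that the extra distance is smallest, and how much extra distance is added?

Insertion cost between consecutive stops i–j is d(i,Fenby) + d(Fenby,j) − d(i,j):
  between Cedar and Quarry: 26 + 9 − 25 = 10
  between Quarry and North: 9 + 19 − 10 = 18
  between North and Vale: 19 + 16 − 17 = 18
  between Vale and Larch: 16 + 32 − 27 = 21
  between Larch and Maple: 32 + 15 − 29 = 18
  between Maple and Cedar: 15 + 26 − 28 = 13
Cheapest insertion is between Cedar and Quarry, adding 10.
New total = 136 + 10 = 146.

Adding 10 m by placing Fenby on the Cedar–Quarry leg.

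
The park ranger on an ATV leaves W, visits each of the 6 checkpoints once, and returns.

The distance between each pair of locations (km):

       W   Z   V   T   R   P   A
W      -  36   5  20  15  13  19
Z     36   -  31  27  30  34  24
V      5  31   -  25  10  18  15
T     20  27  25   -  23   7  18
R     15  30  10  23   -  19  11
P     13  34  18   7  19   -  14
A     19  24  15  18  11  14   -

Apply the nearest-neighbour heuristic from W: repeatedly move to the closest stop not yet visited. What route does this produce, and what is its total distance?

Nearest-neighbour total = 110 km; route W → V → R → A → P → T → Z → W.

W → [V:5 / P:13 / R:15 / A:19 / T:20 / Z:36] → V (5)
V → [R:10 / A:15 / P:18 / T:25 / Z:31] → R (10)
R → [A:11 / P:19 / T:23 / Z:30] → A (11)
A → [P:14 / T:18 / Z:24] → P (14)
P → [T:7 / Z:34] → T (7)
T → [Z:27] → Z (27)
Return Z→W: 36.
Total = 5 + 10 + 11 + 14 + 7 + 27 + 36 = 110.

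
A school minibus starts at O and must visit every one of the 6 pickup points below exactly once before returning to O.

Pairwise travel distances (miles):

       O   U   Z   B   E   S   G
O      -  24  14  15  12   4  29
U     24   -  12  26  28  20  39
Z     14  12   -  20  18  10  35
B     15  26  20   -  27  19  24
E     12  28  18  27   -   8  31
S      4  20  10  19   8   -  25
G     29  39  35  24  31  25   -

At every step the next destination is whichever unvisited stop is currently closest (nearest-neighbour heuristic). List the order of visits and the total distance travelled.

At O the remaining stops are S 4, E 12, Z 14, B 15, U 24, G 29; go to S.
At S the remaining stops are E 8, Z 10, B 19, U 20, G 25; go to E.
At E the remaining stops are Z 18, B 27, U 28, G 31; go to Z.
At Z the remaining stops are U 12, B 20, G 35; go to U.
At U the remaining stops are B 26, G 39; go to B.
At B the remaining stops are G 24; go to G.
Return G→O: 29.
Total = 4 + 8 + 18 + 12 + 26 + 24 + 29 = 121.

Nearest-neighbour total = 121 miles; route O → S → E → Z → U → B → G → O.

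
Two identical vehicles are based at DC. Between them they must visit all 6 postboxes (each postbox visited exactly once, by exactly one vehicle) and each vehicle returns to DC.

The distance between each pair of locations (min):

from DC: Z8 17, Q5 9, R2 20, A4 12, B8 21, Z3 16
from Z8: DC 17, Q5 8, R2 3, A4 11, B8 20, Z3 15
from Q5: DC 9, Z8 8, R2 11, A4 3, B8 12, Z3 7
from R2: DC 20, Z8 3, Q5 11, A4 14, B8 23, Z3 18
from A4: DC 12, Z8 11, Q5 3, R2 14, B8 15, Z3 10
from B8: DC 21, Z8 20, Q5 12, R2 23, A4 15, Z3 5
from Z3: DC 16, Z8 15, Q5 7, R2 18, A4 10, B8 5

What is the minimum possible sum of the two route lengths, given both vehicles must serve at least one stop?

88 min — the smallest possible combined total.

Try each way of splitting the stops between the two vehicles (each non-empty) and, for each split, find the best tour for each vehicle:
  {Z8} + {Q5, R2, A4, B8, Z3}: 34 + 70 = 104
  {Q5} + {Z8, R2, A4, B8, Z3}: 18 + 70 = 88
  {Z8, Q5} + {R2, A4, B8, Z3}: 34 + 70 = 104
  {R2} + {Z8, Q5, A4, B8, Z3}: 40 + 64 = 104
  {Z8, R2} + {Q5, A4, B8, Z3}: 40 + 48 = 88
  {Q5, R2} + {Z8, A4, B8, Z3}: 40 + 64 = 104
  … (31 splits in total)
Best: vehicle 1 DC → Q5 → DC = 18; vehicle 2 DC → Z8 → R2 → A4 → B8 → Z3 → DC = 70; combined 88.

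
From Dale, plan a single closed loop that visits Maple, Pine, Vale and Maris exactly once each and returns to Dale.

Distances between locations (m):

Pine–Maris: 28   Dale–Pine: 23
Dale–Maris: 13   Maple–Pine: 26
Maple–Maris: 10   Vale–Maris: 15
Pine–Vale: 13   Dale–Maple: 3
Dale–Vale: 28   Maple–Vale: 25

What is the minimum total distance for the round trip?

Dale-Maple-Pine-Vale-Maris-Dale: 3+26+13+15+13 = 70
Dale-Maple-Pine-Maris-Vale-Dale: 3+26+28+15+28 = 100
Dale-Maple-Vale-Pine-Maris-Dale: 3+25+13+28+13 = 82
Dale-Maple-Vale-Maris-Pine-Dale: 3+25+15+28+23 = 94
Dale-Maple-Maris-Pine-Vale-Dale: 3+10+28+13+28 = 82
Dale-Maple-Maris-Vale-Pine-Dale: 3+10+15+13+23 = 64
Dale-Pine-Maple-Vale-Maris-Dale: 23+26+25+15+13 = 102
Dale-Pine-Maple-Maris-Vale-Dale: 23+26+10+15+28 = 102
Dale-Pine-Vale-Maple-Maris-Dale: 23+13+25+10+13 = 84
Dale-Pine-Maris-Maple-Vale-Dale: 23+28+10+25+28 = 114
Dale-Vale-Maple-Pine-Maris-Dale: 28+25+26+28+13 = 120
Dale-Vale-Pine-Maple-Maris-Dale: 28+13+26+10+13 = 90
The minimum is 64.
One optimal route: Dale → Maple → Maris → Vale → Pine → Dale (or its reverse).

Minimum total distance: 64 m.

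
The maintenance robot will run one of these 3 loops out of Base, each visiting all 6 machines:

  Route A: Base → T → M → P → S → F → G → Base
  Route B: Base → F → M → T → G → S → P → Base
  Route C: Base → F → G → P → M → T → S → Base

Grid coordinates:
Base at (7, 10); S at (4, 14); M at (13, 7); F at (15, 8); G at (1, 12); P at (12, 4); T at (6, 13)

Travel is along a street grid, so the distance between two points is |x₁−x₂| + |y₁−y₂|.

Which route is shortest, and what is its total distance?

Shortest is Route B, total 66.

Route A: 4 + 13 + 4 + 18 + 17 + 18 + 8 = 82
Route B: 10 + 3 + 13 + 6 + 5 + 18 + 11 = 66
Route C: 10 + 18 + 19 + 4 + 13 + 3 + 7 = 74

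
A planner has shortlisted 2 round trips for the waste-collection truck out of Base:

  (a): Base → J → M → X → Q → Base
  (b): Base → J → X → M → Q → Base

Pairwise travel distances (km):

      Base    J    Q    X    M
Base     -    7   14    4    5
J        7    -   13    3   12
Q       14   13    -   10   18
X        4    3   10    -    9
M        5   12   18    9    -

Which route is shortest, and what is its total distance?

51 km — (b) is the shortest.

(a): 7 + 12 + 9 + 10 + 14 = 52
(b): 7 + 3 + 9 + 18 + 14 = 51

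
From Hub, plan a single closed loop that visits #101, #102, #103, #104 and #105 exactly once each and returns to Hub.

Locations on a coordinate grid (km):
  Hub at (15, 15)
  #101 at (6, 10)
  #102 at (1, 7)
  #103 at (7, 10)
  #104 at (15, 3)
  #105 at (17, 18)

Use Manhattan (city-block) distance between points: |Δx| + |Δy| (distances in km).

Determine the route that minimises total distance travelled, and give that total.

62 km — the shortest possible round trip.

There are 60 distinct closed tours to check (reversals are equivalent).
Hub→#101→#102→#103→#104→#105→Hub: 14+8+9+15+17+5 = 68
Hub→#101→#102→#103→#105→#104→Hub: 14+8+9+18+17+12 = 78
Hub→#101→#102→#104→#103→#105→Hub: 14+8+18+15+18+5 = 78
Hub→#101→#102→#104→#105→#103→Hub: 14+8+18+17+18+13 = 88
Hub→#101→#102→#105→#103→#104→Hub: 14+8+27+18+15+12 = 94
Hub→#101→#102→#105→#104→#103→Hub: 14+8+27+17+15+13 = 94
Hub→#101→#103→#102→#104→#105→Hub: 14+1+9+18+17+5 = 64
Hub→#101→#103→#102→#105→#104→Hub: 14+1+9+27+17+12 = 80
Hub→#101→#103→#104→#102→#105→Hub: 14+1+15+18+27+5 = 80
Hub→#101→#103→#104→#105→#102→Hub: 14+1+15+17+27+22 = 96
Hub→#101→#103→#105→#102→#104→Hub: 14+1+18+27+18+12 = 90
Hub→#101→#103→#105→#104→#102→Hub: 14+1+18+17+18+22 = 90
Hub→#101→#104→#102→#103→#105→Hub: 14+16+18+9+18+5 = 80
Hub→#101→#104→#102→#105→#103→Hub: 14+16+18+27+18+13 = 106
… (46 more)
Hub→#103→#101→#102→#104→#105→Hub: 13+1+8+18+17+5 = 62  ← best
The minimum is 62.
One optimal route: Hub → #103 → #101 → #102 → #104 → #105 → Hub (or its reverse).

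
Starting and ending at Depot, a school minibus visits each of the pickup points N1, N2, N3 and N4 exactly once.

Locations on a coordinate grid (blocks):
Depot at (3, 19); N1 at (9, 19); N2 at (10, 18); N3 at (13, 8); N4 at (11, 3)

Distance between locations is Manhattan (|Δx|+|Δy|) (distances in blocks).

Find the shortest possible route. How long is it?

Minimum total distance: 52 blocks.

There are 12 distinct closed tours to check (reversals are equivalent).
Depot→N1→N2→N3→N4→Depot: 6+2+13+7+24 = 52
Depot→N1→N2→N4→N3→Depot: 6+2+16+7+21 = 52
Depot→N1→N3→N2→N4→Depot: 6+15+13+16+24 = 74
Depot→N1→N3→N4→N2→Depot: 6+15+7+16+8 = 52
Depot→N1→N4→N2→N3→Depot: 6+18+16+13+21 = 74
Depot→N1→N4→N3→N2→Depot: 6+18+7+13+8 = 52
Depot→N2→N1→N3→N4→Depot: 8+2+15+7+24 = 56
Depot→N2→N1→N4→N3→Depot: 8+2+18+7+21 = 56
Depot→N2→N3→N1→N4→Depot: 8+13+15+18+24 = 78
Depot→N2→N4→N1→N3→Depot: 8+16+18+15+21 = 78
Depot→N3→N1→N2→N4→Depot: 21+15+2+16+24 = 78
Depot→N3→N2→N1→N4→Depot: 21+13+2+18+24 = 78
The minimum is 52.
One optimal route: Depot → N1 → N2 → N3 → N4 → Depot (or its reverse).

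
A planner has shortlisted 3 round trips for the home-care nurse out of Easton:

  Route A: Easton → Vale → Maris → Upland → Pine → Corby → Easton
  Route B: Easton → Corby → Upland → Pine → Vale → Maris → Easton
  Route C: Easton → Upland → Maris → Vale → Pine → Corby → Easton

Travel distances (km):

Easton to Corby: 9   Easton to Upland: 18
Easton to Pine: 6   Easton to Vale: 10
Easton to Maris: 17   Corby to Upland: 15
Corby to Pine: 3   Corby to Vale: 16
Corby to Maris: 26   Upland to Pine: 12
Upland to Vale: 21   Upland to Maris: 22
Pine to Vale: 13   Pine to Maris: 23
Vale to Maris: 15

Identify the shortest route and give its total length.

Route A: 10 + 15 + 22 + 12 + 3 + 9 = 71
Route B: 9 + 15 + 12 + 13 + 15 + 17 = 81
Route C: 18 + 22 + 15 + 13 + 3 + 9 = 80

Shortest is Route A, total 71 km.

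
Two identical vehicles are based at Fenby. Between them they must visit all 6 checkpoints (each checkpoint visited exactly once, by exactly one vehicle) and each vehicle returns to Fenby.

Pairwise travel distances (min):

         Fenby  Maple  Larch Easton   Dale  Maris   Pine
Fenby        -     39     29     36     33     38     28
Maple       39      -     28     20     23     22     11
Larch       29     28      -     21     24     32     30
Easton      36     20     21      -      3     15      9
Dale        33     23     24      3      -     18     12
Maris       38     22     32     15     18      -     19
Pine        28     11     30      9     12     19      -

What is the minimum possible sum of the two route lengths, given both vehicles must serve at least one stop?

Minimum combined distance: 170 min.

There are 2^5 − 1 = 31 ways to divide the 6 stops into two non-empty groups. For each, the best each vehicle can do is its own shortest tour through its group:
  {Maple} + {Larch, Easton, Dale, Maris, Pine}: 78 + 118 = 196
  {Larch} + {Maple, Easton, Dale, Maris, Pine}: 58 + 112 = 170
  {Maple, Larch} + {Easton, Dale, Maris, Pine}: 96 + 96 = 192
  {Easton} + {Maple, Larch, Dale, Maris, Pine}: 72 + 132 = 204
  {Maple, Easton} + {Larch, Dale, Maris, Pine}: 95 + 118 = 213
  {Larch, Easton} + {Maple, Dale, Maris, Pine}: 86 + 112 = 198
  … (31 splits in total)
Best: vehicle 1 Fenby → Larch → Fenby = 58; vehicle 2 Fenby → Dale → Easton → Maris → Maple → Pine → Fenby = 112; combined 170.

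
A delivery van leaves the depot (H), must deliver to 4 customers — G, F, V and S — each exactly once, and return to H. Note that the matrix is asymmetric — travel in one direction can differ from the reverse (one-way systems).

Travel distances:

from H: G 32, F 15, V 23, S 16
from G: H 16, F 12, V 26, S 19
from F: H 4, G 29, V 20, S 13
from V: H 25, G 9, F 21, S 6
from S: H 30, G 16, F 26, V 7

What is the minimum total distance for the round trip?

Shortest round trip = 48.

H→G→F→V→S→H: 32+12+20+6+30 = 100
H→G→F→S→V→H: 32+12+13+7+25 = 89
H→G→V→F→S→H: 32+26+21+13+30 = 122
H→G→V→S→F→H: 32+26+6+26+4 = 94
H→G→S→F→V→H: 32+19+26+20+25 = 122
H→G→S→V→F→H: 32+19+7+21+4 = 83
H→F→G→V→S→H: 15+29+26+6+30 = 106
H→F→G→S→V→H: 15+29+19+7+25 = 95
H→F→V→G→S→H: 15+20+9+19+30 = 93
H→F→V→S→G→H: 15+20+6+16+16 = 73
H→F→S→G→V→H: 15+13+16+26+25 = 95
H→F→S→V→G→H: 15+13+7+9+16 = 60
H→V→G→F→S→H: 23+9+12+13+30 = 87
H→V→G→S→F→H: 23+9+19+26+4 = 81
… (10 more)
H→S→V→G→F→H: 16+7+9+12+4 = 48  ← best
The minimum is 48.
One optimal route: H → S → V → G → F → H.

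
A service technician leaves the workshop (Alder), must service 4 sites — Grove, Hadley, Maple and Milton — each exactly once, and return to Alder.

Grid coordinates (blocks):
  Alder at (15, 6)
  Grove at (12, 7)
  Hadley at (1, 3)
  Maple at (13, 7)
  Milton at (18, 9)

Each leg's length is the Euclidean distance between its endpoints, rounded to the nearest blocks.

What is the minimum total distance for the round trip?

Minimum total distance: 36 blocks.

There are 12 distinct closed tours to check (reversals are equivalent).
Alder → Grove → Hadley → Maple → Milton → Alder: 3+12+13+5+4 = 37
Alder → Grove → Hadley → Milton → Maple → Alder: 3+12+18+5+2 = 40
Alder → Grove → Maple → Hadley → Milton → Alder: 3+1+13+18+4 = 39
Alder → Grove → Maple → Milton → Hadley → Alder: 3+1+5+18+14 = 41
Alder → Grove → Milton → Hadley → Maple → Alder: 3+6+18+13+2 = 42
Alder → Grove → Milton → Maple → Hadley → Alder: 3+6+5+13+14 = 41
Alder → Hadley → Grove → Maple → Milton → Alder: 14+12+1+5+4 = 36
Alder → Hadley → Grove → Milton → Maple → Alder: 14+12+6+5+2 = 39
Alder → Hadley → Maple → Grove → Milton → Alder: 14+13+1+6+4 = 38
Alder → Hadley → Milton → Grove → Maple → Alder: 14+18+6+1+2 = 41
Alder → Maple → Grove → Hadley → Milton → Alder: 2+1+12+18+4 = 37
Alder → Maple → Hadley → Grove → Milton → Alder: 2+13+12+6+4 = 37
The minimum is 36.
One optimal route: Alder → Hadley → Grove → Maple → Milton → Alder (or its reverse).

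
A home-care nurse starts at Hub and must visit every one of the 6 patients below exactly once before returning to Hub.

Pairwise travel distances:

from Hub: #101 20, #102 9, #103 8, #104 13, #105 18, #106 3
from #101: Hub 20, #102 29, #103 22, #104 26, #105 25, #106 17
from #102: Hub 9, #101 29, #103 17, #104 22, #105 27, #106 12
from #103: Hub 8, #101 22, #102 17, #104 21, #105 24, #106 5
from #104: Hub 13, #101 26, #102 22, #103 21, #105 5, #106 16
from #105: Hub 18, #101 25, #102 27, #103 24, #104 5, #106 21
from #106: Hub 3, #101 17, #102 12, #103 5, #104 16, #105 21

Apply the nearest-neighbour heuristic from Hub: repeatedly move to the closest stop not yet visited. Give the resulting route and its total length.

From Hub: distances to unvisited — #106=3, #103=8, #102=9, #104=13, #105=18, #101=20. Nearest is #106 (3).
From #106: distances to unvisited — #103=5, #102=12, #104=16, #101=17, #105=21. Nearest is #103 (5).
From #103: distances to unvisited — #102=17, #104=21, #101=22, #105=24. Nearest is #102 (17).
From #102: distances to unvisited — #104=22, #105=27, #101=29. Nearest is #104 (22).
From #104: distances to unvisited — #105=5, #101=26. Nearest is #105 (5).
From #105: distances to unvisited — #101=25. Nearest is #101 (25).
Return #101→Hub: 20.
Total = 3 + 5 + 17 + 22 + 5 + 25 + 20 = 97.

97 along Hub → #106 → #103 → #102 → #104 → #105 → #101 → Hub.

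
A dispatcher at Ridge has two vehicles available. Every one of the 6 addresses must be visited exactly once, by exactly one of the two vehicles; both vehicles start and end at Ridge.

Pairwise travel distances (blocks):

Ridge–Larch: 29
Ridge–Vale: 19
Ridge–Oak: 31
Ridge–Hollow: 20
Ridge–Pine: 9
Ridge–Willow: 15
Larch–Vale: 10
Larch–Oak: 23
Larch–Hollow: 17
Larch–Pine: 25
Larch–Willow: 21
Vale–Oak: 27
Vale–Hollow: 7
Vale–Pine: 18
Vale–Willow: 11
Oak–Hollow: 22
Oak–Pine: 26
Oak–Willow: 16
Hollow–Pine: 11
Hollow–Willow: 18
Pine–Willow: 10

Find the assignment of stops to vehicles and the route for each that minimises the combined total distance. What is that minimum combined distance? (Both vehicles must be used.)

Check every non-empty split of the stops between the two vehicles; for each half take its own optimal tour:
  {Larch} + {Vale, Oak, Hollow, Pine, Willow}: 58 + 83 = 141
  {Vale} + {Larch, Oak, Hollow, Pine, Willow}: 38 + 91 = 129
  {Larch, Vale} + {Oak, Hollow, Pine, Willow}: 58 + 73 = 131
  {Oak} + {Larch, Vale, Hollow, Pine, Willow}: 62 + 73 = 135
  {Larch, Oak} + {Vale, Hollow, Pine, Willow}: 83 + 53 = 136
  {Vale, Oak} + {Larch, Hollow, Pine, Willow}: 77 + 73 = 150
  … (31 splits in total)
  {Pine} + {Larch, Vale, Oak, Hollow, Willow}: 18 + 91 = 109  ← best
Best: vehicle 1 Ridge → Pine → Ridge = 18; vehicle 2 Ridge → Hollow → Vale → Larch → Oak → Willow → Ridge = 91; combined 109.

Minimum combined distance: 109 blocks.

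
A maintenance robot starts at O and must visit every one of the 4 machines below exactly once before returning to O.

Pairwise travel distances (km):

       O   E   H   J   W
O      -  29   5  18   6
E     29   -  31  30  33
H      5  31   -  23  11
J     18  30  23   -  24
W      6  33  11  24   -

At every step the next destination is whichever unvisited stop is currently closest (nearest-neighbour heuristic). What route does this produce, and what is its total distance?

From O: distances to unvisited — H=5, W=6, J=18, E=29. Nearest is H (5).
From H: distances to unvisited — W=11, J=23, E=31. Nearest is W (11).
From W: distances to unvisited — J=24, E=33. Nearest is J (24).
From J: distances to unvisited — E=30. Nearest is E (30).
Return E→O: 29.
Total = 5 + 11 + 24 + 30 + 29 = 99.

99 km along O → H → W → J → E → O.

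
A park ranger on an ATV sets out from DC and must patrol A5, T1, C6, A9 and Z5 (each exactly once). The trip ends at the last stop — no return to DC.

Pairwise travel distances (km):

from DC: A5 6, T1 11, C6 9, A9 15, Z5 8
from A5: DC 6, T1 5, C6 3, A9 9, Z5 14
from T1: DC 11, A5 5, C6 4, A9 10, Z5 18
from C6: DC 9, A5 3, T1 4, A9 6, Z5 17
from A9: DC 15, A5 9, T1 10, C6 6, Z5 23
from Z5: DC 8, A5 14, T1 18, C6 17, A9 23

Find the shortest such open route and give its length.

There are 5! = 120 possible orderings.
DC → A5 → T1 → C6 → A9 → Z5: 6+5+4+6+23 = 44
DC → A5 → T1 → C6 → Z5 → A9: 6+5+4+17+23 = 55
DC → A5 → T1 → A9 → C6 → Z5: 6+5+10+6+17 = 44
DC → A5 → T1 → A9 → Z5 → C6: 6+5+10+23+17 = 61
DC → A5 → T1 → Z5 → C6 → A9: 6+5+18+17+6 = 52
DC → A5 → T1 → Z5 → A9 → C6: 6+5+18+23+6 = 58
DC → A5 → C6 → T1 → A9 → Z5: 6+3+4+10+23 = 46
DC → A5 → C6 → T1 → Z5 → A9: 6+3+4+18+23 = 54
DC → A5 → C6 → A9 → T1 → Z5: 6+3+6+10+18 = 43
DC → A5 → C6 → A9 → Z5 → T1: 6+3+6+23+18 = 56
DC → A5 → C6 → Z5 → T1 → A9: 6+3+17+18+10 = 54
DC → A5 → C6 → Z5 → A9 → T1: 6+3+17+23+10 = 59
DC → A5 → A9 → T1 → C6 → Z5: 6+9+10+4+17 = 46
DC → A5 → A9 → T1 → Z5 → C6: 6+9+10+18+17 = 60
… (106 more)
DC → Z5 → A5 → T1 → C6 → A9: 8+14+5+4+6 = 37  ← best
The minimum is 37.
One shortest path: DC → Z5 → A5 → T1 → C6 → A9.

Shortest open route: 37 km.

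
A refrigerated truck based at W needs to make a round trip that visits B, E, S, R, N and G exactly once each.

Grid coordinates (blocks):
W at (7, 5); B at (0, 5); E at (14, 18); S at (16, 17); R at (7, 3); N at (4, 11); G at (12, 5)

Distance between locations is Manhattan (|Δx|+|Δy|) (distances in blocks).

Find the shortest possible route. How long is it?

There are 360 distinct closed tours to check (reversals are equivalent).
W - B - E - S - R - N - G - W: 7+27+3+23+11+14+5 = 90
W - B - E - S - R - G - N - W: 7+27+3+23+7+14+9 = 90
W - B - E - S - N - R - G - W: 7+27+3+18+11+7+5 = 78
W - B - E - S - N - G - R - W: 7+27+3+18+14+7+2 = 78
W - B - E - S - G - R - N - W: 7+27+3+16+7+11+9 = 80
W - B - E - S - G - N - R - W: 7+27+3+16+14+11+2 = 80
W - B - E - R - S - N - G - W: 7+27+22+23+18+14+5 = 116
W - B - E - R - S - G - N - W: 7+27+22+23+16+14+9 = 118
… (352 more)
W - B - N - E - S - G - R - W: 7+10+17+3+16+7+2 = 62  ← best
The minimum is 62.
One optimal route: W → B → N → E → S → G → R → W (or its reverse).

62 blocks — the shortest possible round trip.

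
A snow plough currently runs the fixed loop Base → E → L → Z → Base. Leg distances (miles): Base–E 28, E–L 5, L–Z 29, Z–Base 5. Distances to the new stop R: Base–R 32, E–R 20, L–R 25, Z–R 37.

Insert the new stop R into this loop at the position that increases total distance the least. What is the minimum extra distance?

Insertion cost between consecutive stops i–j is d(i,R) + d(R,j) − d(i,j):
  between Base and E: 32 + 20 − 28 = 24
  between E and L: 20 + 25 − 5 = 40
  between L and Z: 25 + 37 − 29 = 33
  between Z and Base: 37 + 32 − 5 = 64
Cheapest insertion is between Base and E, adding 24.
New total = 67 + 24 = 91.

Minimum extra distance: 24 miles, inserting R between Base and E.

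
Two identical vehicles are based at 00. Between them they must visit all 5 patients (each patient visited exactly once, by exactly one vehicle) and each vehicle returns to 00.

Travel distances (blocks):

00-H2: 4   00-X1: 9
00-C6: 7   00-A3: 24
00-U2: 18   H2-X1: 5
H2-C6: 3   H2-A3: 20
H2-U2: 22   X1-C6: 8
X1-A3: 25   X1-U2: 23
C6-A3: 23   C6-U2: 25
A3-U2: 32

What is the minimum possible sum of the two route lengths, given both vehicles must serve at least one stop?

Try each way of splitting the stops between the two vehicles (each non-empty) and, for each split, find the best tour for each vehicle:
  {H2} + {X1, C6, A3, U2}: 8 + 90 = 98
  {X1} + {H2, C6, A3, U2}: 18 + 80 = 98
  {H2, X1} + {C6, A3, U2}: 18 + 80 = 98
  {C6} + {H2, X1, A3, U2}: 14 + 84 = 98
  {H2, C6} + {X1, A3, U2}: 14 + 84 = 98
  {X1, C6} + {H2, A3, U2}: 24 + 74 = 98
  … (15 splits in total)
Best: vehicle 1 00 → H2 → 00 = 8; vehicle 2 00 → X1 → C6 → A3 → U2 → 00 = 90; combined 98.

98 blocks — the smallest possible combined total.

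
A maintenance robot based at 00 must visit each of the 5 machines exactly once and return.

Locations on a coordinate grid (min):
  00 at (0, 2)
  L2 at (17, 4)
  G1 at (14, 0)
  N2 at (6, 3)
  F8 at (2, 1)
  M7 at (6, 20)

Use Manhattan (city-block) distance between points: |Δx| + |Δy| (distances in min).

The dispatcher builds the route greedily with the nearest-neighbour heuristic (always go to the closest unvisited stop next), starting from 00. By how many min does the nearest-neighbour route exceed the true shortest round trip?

From 00: F8=3, N2=7, G1=16, L2=19, M7=24 → choose F8 (3).
From F8: N2=6, G1=13, L2=18, M7=23 → choose N2 (6).
From N2: G1=11, L2=12, M7=17 → choose G1 (11).
From G1: L2=7, M7=28 → choose L2 (7).
From L2: M7=27 → choose M7 (27).
NN route 00 → F8 → N2 → G1 → L2 → M7 → 00 costs 78.
Optimal: 00 → N2 → M7 → L2 → G1 → F8 → 00 costs 74 (by enumerating all 60 distinct tours).
Excess = 78 − 74 = 4.

4 min longer than the optimal tour.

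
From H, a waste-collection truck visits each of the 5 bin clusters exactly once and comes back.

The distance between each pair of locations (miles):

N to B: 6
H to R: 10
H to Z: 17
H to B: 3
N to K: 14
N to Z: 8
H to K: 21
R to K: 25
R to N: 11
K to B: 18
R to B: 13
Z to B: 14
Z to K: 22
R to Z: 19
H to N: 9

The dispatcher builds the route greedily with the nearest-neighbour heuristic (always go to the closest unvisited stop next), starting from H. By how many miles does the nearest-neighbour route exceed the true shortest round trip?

H: B=3, N=9, R=10, Z=17, K=21 ⇒ B
B: N=6, R=13, Z=14, K=18 ⇒ N
N: Z=8, R=11, K=14 ⇒ Z
Z: R=19, K=22 ⇒ R
R: K=25 ⇒ K
NN route H → B → N → Z → R → K → H costs 82.
Optimal: H → R → N → Z → K → B → H costs 72 (by enumerating all 60 distinct tours).
Excess = 82 − 72 = 10.

The nearest-neighbour route is 10 miles longer than optimal.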